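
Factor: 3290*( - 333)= - 1095570 =-2^1*3^2*5^1*7^1 * 37^1*47^1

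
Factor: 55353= 3^1 * 18451^1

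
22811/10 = 22811/10 =2281.10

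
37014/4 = 18507/2= 9253.50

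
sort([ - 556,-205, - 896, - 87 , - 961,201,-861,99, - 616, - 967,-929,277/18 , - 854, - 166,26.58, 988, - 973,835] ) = [ - 973,- 967, - 961, - 929,- 896, - 861, - 854, - 616,-556, - 205,-166,  -  87,277/18,26.58, 99,201,835,988 ]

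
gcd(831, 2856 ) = 3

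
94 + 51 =145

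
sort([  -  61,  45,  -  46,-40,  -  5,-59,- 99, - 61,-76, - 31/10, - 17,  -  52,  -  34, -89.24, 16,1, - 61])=[ - 99,-89.24 ,  -  76,- 61, -61, - 61, - 59, - 52,-46, - 40,  -  34, - 17, - 5,  -  31/10, 1,16,45] 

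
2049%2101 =2049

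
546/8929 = 546/8929 = 0.06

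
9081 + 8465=17546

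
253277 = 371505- 118228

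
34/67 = 34/67 = 0.51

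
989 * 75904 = 75069056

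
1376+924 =2300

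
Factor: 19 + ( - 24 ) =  - 5^1 = - 5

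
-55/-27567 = 55/27567 = 0.00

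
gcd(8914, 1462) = 2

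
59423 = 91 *653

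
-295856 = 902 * ( - 328) 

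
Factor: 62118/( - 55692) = -2^ ( - 1 ) * 13^(-1) * 29^1 = -29/26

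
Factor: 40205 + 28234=68439=3^1*7^1*3259^1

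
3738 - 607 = 3131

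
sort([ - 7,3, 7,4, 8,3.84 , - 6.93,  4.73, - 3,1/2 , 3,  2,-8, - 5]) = [ - 8, - 7, - 6.93, - 5, - 3,1/2, 2, 3, 3, 3.84, 4, 4.73, 7,8 ]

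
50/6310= 5/631 = 0.01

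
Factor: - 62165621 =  - 7^1*463^1*19181^1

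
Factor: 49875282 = 2^1 * 3^2 * 2770849^1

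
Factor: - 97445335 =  - 5^1*13^1 * 47^1 * 167^1 *191^1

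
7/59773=1/8539 = 0.00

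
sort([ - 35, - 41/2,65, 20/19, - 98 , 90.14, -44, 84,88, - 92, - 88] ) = [-98 ,-92 , - 88,  -  44,-35, - 41/2,20/19, 65 , 84,88, 90.14 ] 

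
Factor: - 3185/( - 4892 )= 2^( - 2)*5^1*7^2*13^1*1223^( - 1 ) 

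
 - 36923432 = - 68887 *536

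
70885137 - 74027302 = -3142165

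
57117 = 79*723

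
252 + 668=920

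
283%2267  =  283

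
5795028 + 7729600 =13524628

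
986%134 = 48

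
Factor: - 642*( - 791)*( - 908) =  - 461102376 = - 2^3 * 3^1*7^1 * 107^1*113^1*227^1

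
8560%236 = 64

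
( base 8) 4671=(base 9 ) 3365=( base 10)2489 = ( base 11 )1963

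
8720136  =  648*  13457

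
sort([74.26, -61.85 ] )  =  [- 61.85,74.26]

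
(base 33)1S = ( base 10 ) 61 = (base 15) 41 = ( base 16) 3d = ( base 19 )34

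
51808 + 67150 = 118958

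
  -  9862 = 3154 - 13016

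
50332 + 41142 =91474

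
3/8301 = 1/2767 = 0.00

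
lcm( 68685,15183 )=1442385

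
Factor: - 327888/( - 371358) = 2^3 * 3^1*11^1*13^(-1)*23^( - 1) = 264/299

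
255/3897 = 85/1299 = 0.07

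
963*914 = 880182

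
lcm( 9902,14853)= 29706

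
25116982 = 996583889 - 971466907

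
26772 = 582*46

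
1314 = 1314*1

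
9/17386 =9/17386 = 0.00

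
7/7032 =7/7032 = 0.00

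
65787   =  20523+45264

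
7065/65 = 108 + 9/13  =  108.69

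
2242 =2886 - 644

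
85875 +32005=117880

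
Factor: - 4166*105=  - 2^1*3^1 * 5^1*7^1 * 2083^1 = - 437430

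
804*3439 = 2764956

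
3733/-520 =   -  3733/520 = -  7.18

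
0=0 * 2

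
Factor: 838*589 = 2^1*19^1*31^1*419^1 = 493582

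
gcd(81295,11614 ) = 1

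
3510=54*65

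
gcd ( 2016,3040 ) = 32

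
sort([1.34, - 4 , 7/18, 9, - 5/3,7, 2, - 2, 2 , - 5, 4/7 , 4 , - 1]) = [ - 5, - 4, - 2 , - 5/3, - 1,7/18,4/7,1.34,2, 2,  4,7, 9]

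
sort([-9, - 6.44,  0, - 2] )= [ - 9, - 6.44, - 2, 0]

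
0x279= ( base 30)L3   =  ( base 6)2533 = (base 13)399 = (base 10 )633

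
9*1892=17028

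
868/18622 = 434/9311 = 0.05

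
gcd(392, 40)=8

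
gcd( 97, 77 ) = 1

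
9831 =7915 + 1916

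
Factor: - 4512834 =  - 2^1 *3^4*89^1 * 313^1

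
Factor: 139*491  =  68249 = 139^1* 491^1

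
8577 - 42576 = - 33999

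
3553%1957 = 1596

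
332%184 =148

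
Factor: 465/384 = 2^( - 7) * 5^1*31^1 = 155/128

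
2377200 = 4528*525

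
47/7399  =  47/7399 = 0.01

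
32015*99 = 3169485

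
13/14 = 13/14 = 0.93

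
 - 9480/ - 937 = 9480/937 = 10.12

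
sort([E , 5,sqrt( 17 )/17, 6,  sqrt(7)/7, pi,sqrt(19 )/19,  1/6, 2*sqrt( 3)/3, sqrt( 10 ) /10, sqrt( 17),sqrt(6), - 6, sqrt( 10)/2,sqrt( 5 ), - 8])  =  [ - 8, - 6, 1/6, sqrt(19 )/19, sqrt(17)/17, sqrt( 10 )/10,sqrt(7)/7, 2*sqrt( 3 )/3, sqrt(10 )/2, sqrt( 5 ), sqrt(6 ), E, pi, sqrt( 17), 5,  6 ] 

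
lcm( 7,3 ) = 21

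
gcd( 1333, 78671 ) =1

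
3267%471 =441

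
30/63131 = 30/63131 = 0.00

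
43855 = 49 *895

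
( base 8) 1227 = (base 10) 663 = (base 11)553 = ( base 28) nj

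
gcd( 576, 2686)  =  2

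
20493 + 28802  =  49295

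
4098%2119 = 1979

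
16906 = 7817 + 9089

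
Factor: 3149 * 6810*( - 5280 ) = -2^6*3^2*5^2 * 11^1*47^1*67^1 *227^1 = -  113227963200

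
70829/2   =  35414 + 1/2 = 35414.50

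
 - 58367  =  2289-60656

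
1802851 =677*2663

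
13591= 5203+8388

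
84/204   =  7/17=0.41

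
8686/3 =8686/3  =  2895.33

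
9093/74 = 122 + 65/74 = 122.88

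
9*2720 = 24480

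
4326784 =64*67606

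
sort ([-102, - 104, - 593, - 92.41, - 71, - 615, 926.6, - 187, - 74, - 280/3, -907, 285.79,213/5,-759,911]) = [ - 907, - 759, - 615, - 593, -187, - 104, - 102, - 280/3,  -  92.41,-74 , - 71,213/5, 285.79,911,926.6 ] 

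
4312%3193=1119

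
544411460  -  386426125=157985335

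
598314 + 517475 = 1115789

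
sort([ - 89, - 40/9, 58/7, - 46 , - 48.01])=[- 89 , - 48.01, - 46, - 40/9, 58/7] 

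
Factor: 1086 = 2^1*3^1*181^1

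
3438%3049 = 389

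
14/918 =7/459 = 0.02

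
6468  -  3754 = 2714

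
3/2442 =1/814= 0.00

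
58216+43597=101813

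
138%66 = 6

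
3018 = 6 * 503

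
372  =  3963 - 3591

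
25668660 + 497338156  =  523006816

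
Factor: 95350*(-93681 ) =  - 8932483350 = - 2^1*3^2*5^2*7^1  *1487^1*1907^1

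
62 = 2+60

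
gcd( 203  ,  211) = 1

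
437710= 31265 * 14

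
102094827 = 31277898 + 70816929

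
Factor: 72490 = 2^1*5^1*11^1*659^1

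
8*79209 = 633672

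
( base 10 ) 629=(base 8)1165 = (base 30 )KT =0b1001110101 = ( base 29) LK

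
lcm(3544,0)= 0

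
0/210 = 0 =0.00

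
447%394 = 53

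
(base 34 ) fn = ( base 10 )533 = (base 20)16D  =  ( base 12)385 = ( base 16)215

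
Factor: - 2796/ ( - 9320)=3/10 = 2^(-1 )*3^1*5^( - 1) 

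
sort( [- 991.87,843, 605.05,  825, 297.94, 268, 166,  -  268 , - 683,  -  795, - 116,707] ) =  [ - 991.87,-795, - 683, - 268,  -  116,166,268, 297.94,605.05, 707,825 , 843 ]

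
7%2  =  1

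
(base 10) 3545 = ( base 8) 6731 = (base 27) 4N8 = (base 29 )467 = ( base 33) 38e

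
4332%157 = 93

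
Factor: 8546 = 2^1*4273^1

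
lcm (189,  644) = 17388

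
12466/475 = 12466/475=26.24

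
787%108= 31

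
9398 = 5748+3650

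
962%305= 47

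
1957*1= 1957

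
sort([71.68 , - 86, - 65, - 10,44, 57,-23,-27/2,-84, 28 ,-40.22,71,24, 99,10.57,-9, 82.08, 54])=[ - 86, - 84, - 65, -40.22, - 23, - 27/2,- 10,-9,10.57,24, 28, 44, 54, 57, 71, 71.68 , 82.08, 99] 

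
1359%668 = 23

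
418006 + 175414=593420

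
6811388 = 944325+5867063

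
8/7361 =8/7361 = 0.00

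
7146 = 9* 794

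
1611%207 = 162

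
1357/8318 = 1357/8318 =0.16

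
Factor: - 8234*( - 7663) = 2^1* 23^1*79^1*97^1 * 179^1 = 63097142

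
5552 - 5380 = 172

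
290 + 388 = 678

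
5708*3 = 17124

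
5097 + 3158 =8255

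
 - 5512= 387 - 5899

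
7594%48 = 10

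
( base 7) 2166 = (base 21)1g6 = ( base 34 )n1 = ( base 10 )783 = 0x30f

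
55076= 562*98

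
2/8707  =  2/8707  =  0.00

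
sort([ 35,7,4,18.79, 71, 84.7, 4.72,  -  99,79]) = [ - 99,  4,4.72, 7,18.79 , 35, 71,79, 84.7]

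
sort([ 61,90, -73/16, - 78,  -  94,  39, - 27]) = [ - 94, - 78, - 27, - 73/16,39,61  ,  90]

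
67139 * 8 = 537112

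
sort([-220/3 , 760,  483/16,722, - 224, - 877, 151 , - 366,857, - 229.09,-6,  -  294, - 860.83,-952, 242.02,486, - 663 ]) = [  -  952,-877,-860.83 , - 663, - 366, - 294, - 229.09, - 224,- 220/3,-6 , 483/16,151, 242.02,486, 722,760,857]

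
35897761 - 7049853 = 28847908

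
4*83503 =334012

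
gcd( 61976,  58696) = 8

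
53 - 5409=-5356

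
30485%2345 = 0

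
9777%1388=61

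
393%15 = 3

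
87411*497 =43443267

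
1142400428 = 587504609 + 554895819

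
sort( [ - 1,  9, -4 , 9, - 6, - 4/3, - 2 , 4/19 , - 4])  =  [ - 6, - 4, - 4,-2, - 4/3,- 1,4/19 , 9,9]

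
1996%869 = 258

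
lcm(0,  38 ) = 0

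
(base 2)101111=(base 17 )2d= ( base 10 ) 47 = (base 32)1f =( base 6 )115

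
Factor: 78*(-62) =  - 2^2*3^1 * 13^1*31^1=- 4836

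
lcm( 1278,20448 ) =20448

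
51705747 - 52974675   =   - 1268928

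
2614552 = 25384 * 103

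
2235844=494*4526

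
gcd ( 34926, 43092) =6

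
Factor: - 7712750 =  - 2^1 * 5^3*30851^1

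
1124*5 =5620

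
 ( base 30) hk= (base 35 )f5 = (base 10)530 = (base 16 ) 212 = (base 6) 2242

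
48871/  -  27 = - 1811 + 26/27 = - 1810.04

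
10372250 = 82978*125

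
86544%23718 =15390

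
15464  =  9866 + 5598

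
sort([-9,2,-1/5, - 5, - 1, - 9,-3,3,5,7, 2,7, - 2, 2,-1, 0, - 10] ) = [- 10, - 9,-9, - 5,  -  3 , - 2,- 1,-1, - 1/5, 0, 2,2,2,3,5, 7,7]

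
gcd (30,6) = 6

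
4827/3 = 1609 =1609.00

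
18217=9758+8459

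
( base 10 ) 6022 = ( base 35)4W2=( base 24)aam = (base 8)13606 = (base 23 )b8j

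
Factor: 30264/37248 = 13/16 = 2^(  -  4 ) *13^1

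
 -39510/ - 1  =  39510/1 = 39510.00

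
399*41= 16359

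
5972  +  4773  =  10745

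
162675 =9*18075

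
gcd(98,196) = 98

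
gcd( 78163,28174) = 1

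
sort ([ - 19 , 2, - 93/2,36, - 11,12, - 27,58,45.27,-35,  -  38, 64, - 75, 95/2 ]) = [  -  75, - 93/2, - 38, -35, - 27, - 19 , - 11,2,12, 36, 45.27, 95/2, 58, 64] 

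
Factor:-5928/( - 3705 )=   8/5 = 2^3 * 5^( - 1)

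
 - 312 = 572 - 884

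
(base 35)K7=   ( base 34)KR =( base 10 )707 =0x2C3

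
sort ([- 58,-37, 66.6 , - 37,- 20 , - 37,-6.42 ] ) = [ - 58,-37, - 37,-37, - 20,  -  6.42,66.6]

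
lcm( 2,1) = 2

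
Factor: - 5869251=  - 3^2*457^1 * 1427^1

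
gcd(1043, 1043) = 1043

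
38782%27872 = 10910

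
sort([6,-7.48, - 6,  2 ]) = [ - 7.48, - 6,2, 6 ] 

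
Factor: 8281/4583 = 7^2*13^2*4583^( - 1) 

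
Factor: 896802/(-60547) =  - 2^1*3^1*137^1*191^( - 1)*317^( - 1)*1091^1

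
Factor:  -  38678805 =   -  3^2*5^1*11^1*78139^1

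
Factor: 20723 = 17^1*23^1*53^1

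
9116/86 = 106 = 106.00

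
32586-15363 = 17223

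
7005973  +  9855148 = 16861121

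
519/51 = 10+ 3/17=10.18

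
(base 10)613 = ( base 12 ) 431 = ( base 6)2501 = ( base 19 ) 1D5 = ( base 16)265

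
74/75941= 74/75941 = 0.00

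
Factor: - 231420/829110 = - 2^1*7^1*19^1*953^ (-1) =- 266/953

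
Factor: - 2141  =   - 2141^1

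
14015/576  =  14015/576 = 24.33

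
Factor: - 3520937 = - 7^1* 313^1*1607^1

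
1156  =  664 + 492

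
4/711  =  4/711= 0.01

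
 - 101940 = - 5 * 20388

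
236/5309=236/5309= 0.04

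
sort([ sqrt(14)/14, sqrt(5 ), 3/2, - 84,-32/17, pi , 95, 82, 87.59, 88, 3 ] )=[-84, -32/17, sqrt(14 ) /14, 3/2,sqrt(5 ), 3, pi, 82, 87.59,88, 95]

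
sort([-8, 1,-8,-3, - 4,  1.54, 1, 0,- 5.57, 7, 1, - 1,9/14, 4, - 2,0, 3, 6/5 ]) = [ -8,- 8, - 5.57, - 4, - 3,-2,-1,0, 0, 9/14,1, 1 , 1 , 6/5, 1.54,3,4,7]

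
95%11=7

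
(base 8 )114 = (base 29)2I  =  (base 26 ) 2o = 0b1001100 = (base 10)76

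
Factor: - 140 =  - 2^2 * 5^1*7^1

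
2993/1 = 2993 = 2993.00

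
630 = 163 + 467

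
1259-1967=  - 708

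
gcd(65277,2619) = 9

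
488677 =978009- 489332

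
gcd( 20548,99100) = 4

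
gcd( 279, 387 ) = 9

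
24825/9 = 8275/3 = 2758.33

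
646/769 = 646/769  =  0.84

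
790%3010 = 790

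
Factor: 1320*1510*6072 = 2^7*3^2 *5^2*11^2 * 23^1*151^1= 12102710400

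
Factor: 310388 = 2^2*13^1 *47^1*127^1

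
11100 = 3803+7297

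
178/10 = 89/5 = 17.80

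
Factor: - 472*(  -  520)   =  2^6 * 5^1*13^1*59^1=245440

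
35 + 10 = 45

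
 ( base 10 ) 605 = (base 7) 1523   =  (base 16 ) 25d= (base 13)377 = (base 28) LH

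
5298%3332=1966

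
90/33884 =45/16942 = 0.00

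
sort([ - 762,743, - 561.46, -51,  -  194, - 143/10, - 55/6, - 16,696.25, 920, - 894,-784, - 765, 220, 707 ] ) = [ -894, - 784,-765, - 762 , - 561.46, - 194,  -  51 , - 16,-143/10, - 55/6,220, 696.25, 707, 743 , 920 ]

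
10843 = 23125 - 12282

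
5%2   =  1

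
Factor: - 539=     -  7^2*11^1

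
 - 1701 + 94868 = 93167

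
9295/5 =1859 = 1859.00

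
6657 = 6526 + 131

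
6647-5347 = 1300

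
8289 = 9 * 921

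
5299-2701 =2598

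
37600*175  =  6580000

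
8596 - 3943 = 4653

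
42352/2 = 21176 = 21176.00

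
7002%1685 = 262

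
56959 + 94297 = 151256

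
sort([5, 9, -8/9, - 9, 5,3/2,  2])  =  [ - 9, - 8/9, 3/2,2,5,5, 9]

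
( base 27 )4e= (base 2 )1111010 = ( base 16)7A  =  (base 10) 122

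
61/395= 61/395=   0.15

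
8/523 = 8/523 = 0.02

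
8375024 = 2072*4042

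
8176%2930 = 2316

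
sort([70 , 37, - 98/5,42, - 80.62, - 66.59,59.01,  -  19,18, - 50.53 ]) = [ - 80.62, - 66.59, - 50.53,-98/5, -19, 18, 37,42,59.01,70 ] 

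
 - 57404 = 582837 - 640241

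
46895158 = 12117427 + 34777731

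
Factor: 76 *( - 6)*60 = -2^5 * 3^2 * 5^1*19^1 = - 27360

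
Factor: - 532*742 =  - 394744 = -2^3*7^2 * 19^1*  53^1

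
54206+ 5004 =59210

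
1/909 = 1/909 =0.00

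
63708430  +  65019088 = 128727518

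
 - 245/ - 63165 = 49/12633 =0.00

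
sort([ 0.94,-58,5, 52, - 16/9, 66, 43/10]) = [ - 58,-16/9, 0.94, 43/10, 5, 52,  66 ]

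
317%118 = 81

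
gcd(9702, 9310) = 98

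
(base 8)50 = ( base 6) 104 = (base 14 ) 2c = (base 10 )40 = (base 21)1J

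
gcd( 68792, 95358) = 2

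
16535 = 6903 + 9632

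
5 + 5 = 10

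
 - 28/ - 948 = 7/237 = 0.03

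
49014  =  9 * 5446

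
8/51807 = 8/51807 =0.00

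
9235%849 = 745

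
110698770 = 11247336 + 99451434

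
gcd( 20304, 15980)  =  188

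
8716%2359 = 1639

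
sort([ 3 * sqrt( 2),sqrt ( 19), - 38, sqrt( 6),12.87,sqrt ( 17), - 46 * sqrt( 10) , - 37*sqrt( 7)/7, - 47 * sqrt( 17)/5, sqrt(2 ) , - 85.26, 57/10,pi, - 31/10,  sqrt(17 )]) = [  -  46*sqrt ( 10 ), -85.26, - 47*sqrt( 17)/5, - 38, - 37*sqrt( 7) /7, - 31/10,sqrt( 2), sqrt (6 ),pi, sqrt ( 17), sqrt(17),  3* sqrt( 2),sqrt( 19),57/10, 12.87]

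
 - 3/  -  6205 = 3/6205 = 0.00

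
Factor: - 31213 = - 7^4*13^1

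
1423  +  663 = 2086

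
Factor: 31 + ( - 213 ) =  - 182=- 2^1*7^1*13^1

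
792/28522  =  396/14261 = 0.03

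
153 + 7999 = 8152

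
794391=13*61107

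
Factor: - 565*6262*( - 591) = 2^1 * 3^1*5^1*31^1*101^1*113^1*197^1= 2090975730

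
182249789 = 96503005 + 85746784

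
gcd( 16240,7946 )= 58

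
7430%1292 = 970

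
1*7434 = 7434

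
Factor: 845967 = 3^1*281989^1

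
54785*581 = 31830085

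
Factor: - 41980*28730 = -2^3*5^2*13^2*17^1*2099^1 = -1206085400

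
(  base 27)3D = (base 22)46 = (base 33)2S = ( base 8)136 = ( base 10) 94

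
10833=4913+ 5920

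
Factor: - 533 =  - 13^1*41^1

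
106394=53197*2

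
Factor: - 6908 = - 2^2*11^1*157^1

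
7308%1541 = 1144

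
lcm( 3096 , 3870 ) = 15480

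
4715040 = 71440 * 66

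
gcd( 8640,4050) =270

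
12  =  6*2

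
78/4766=39/2383 = 0.02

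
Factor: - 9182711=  - 9182711^1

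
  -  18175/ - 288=63 + 31/288 = 63.11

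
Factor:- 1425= -3^1*5^2*19^1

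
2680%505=155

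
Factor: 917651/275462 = 2^ ( - 1)*7^1*11^( - 1)*19^( - 1)*337^1*389^1*659^( - 1)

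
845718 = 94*8997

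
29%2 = 1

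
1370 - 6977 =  - 5607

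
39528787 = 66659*593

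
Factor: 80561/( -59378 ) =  -2^( - 1) * 11^( - 1 )*13^1*2699^( - 1 )*6197^1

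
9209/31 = 297 + 2/31 = 297.06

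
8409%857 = 696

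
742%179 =26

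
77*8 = 616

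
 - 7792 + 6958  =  -834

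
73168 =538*136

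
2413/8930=127/470 = 0.27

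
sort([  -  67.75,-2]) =[ - 67.75,-2]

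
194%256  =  194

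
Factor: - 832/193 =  - 2^6*13^1*193^ ( - 1 ) 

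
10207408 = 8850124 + 1357284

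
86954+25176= 112130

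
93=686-593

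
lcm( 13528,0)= 0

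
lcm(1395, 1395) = 1395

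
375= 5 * 75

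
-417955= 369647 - 787602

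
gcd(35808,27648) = 96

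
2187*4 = 8748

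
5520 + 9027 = 14547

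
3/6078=1/2026  =  0.00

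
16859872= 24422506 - 7562634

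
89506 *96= 8592576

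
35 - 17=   18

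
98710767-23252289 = 75458478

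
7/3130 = 7/3130  =  0.00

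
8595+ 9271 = 17866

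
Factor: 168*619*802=2^4*3^1*7^1 * 401^1*619^1 = 83401584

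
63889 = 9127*7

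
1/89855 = 1/89855 = 0.00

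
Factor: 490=2^1 *5^1*7^2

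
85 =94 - 9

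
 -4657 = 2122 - 6779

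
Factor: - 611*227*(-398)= 2^1*13^1 * 47^1*199^1*227^1 = 55201406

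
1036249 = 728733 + 307516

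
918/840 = 153/140 = 1.09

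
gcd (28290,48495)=15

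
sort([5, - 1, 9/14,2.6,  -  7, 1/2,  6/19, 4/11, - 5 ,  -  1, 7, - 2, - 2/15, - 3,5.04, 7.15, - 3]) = [-7,-5 , - 3, - 3, - 2, - 1, - 1, - 2/15, 6/19, 4/11, 1/2,9/14,2.6, 5,  5.04, 7,  7.15 ]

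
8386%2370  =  1276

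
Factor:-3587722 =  -2^1 * 101^1 * 17761^1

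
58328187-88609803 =-30281616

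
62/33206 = 31/16603 = 0.00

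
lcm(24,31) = 744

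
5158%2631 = 2527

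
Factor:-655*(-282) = 184710 = 2^1*3^1*5^1* 47^1*131^1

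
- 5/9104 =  - 5/9104 = - 0.00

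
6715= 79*85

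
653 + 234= 887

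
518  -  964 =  - 446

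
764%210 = 134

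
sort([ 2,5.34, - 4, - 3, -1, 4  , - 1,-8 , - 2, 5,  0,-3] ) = [  -  8, -4,- 3 ,-3, - 2 ,-1,-1, 0,2  ,  4 , 5 , 5.34 ] 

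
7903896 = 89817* 88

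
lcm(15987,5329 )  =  15987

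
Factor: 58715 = 5^1*11743^1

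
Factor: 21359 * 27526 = 2^1*13^1*31^1*53^1*13763^1 = 587927834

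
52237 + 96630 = 148867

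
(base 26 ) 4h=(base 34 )3j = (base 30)41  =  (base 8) 171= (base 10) 121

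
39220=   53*740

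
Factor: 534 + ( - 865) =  - 331^1= - 331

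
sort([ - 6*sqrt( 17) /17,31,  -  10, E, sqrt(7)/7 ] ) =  [-10, - 6*sqrt (17)/17, sqrt( 7) /7,E,31]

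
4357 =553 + 3804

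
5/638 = 5/638=0.01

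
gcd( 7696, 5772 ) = 1924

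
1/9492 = 1/9492 = 0.00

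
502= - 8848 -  - 9350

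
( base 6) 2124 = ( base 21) 121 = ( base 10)484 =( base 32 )F4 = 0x1e4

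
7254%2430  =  2394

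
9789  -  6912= 2877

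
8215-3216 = 4999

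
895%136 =79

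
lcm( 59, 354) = 354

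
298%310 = 298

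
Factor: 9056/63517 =2^5*19^( - 1 )*283^1 * 3343^(-1)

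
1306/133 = 1306/133 = 9.82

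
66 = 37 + 29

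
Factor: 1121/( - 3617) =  - 19^1*59^1*3617^(-1)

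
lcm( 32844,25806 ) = 361284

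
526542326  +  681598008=1208140334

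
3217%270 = 247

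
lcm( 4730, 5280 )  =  227040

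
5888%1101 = 383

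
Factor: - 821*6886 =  - 2^1*11^1*313^1*821^1  =  -5653406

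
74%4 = 2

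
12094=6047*2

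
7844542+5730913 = 13575455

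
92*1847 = 169924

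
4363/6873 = 4363/6873 = 0.63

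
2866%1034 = 798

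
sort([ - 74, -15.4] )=[- 74,- 15.4]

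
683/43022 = 683/43022 = 0.02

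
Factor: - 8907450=-2^1 *3^1*5^2*43^1*1381^1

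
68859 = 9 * 7651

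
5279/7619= 5279/7619= 0.69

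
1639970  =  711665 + 928305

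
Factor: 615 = 3^1 * 5^1*41^1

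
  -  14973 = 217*(-69)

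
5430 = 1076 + 4354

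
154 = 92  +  62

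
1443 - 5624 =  - 4181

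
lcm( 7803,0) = 0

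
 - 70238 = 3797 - 74035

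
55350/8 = 27675/4=6918.75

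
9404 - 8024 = 1380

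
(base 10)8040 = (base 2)1111101101000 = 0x1f68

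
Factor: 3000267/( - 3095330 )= - 2^( - 1 )*3^3*5^ ( -1 )*7^(-2) * 6317^( - 1 ) * 111121^1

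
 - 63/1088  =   - 1+1025/1088 = -  0.06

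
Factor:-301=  - 7^1*43^1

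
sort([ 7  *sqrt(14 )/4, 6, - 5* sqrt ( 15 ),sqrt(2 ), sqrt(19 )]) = [ - 5*sqrt( 15),sqrt(2 ), sqrt(19), 6, 7 * sqrt( 14)/4 ] 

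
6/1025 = 6/1025= 0.01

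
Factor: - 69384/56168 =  - 21/17 = -3^1*7^1 *17^( - 1 )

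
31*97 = 3007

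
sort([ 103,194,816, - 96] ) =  [ - 96,103,194, 816 ]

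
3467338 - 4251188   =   - 783850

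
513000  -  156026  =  356974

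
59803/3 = 19934 + 1/3 = 19934.33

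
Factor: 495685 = 5^1 * 99137^1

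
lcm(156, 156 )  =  156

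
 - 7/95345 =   -  1 + 95338/95345  =  - 0.00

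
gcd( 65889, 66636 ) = 9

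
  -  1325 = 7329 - 8654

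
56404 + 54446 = 110850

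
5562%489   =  183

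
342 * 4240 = 1450080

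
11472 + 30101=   41573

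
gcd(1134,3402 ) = 1134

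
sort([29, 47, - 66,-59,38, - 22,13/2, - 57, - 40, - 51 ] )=[ - 66, - 59, - 57, - 51 ,-40, - 22,13/2,29,38, 47]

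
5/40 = 1/8 = 0.12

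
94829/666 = 94829/666 = 142.39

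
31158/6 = 5193 = 5193.00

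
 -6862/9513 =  - 1+2651/9513 = -  0.72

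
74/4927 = 74/4927 = 0.02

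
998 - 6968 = -5970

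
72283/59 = 1225  +  8/59 = 1225.14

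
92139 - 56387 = 35752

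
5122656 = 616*8316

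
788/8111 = 788/8111 = 0.10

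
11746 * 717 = 8421882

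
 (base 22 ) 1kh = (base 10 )941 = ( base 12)665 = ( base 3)1021212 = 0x3ad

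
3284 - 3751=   -  467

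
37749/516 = 73 + 27/172 = 73.16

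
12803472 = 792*16166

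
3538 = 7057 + - 3519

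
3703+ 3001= 6704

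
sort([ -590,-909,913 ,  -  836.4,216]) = [  -  909,  -  836.4,  -  590 , 216, 913 ] 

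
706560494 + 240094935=946655429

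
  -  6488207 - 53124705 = -59612912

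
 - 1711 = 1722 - 3433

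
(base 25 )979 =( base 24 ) a21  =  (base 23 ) amd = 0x16B1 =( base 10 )5809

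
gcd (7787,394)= 1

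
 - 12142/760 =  - 16 + 9/380 = - 15.98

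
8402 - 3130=5272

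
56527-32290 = 24237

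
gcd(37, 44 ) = 1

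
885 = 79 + 806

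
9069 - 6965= 2104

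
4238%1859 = 520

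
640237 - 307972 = 332265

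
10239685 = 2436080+7803605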